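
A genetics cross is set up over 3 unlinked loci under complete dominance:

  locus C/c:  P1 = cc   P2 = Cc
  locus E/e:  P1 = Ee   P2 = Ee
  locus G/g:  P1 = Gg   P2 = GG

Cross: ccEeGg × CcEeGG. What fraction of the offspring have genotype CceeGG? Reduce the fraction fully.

ccEeGg gametes: cEG×2, cEg×2, ceG×2, ceg×2
CcEeGG gametes: CEG×2, CeG×2, cEG×2, ceG×2
ccEeGg×CcEeGG grid (8·8=64): CcEEGG=4 CcEEGg=4 CcEeGG=8 CcEeGg=8 CceeGG=4 CceeGg=4 ccEEGG=4 ccEEGg=4 ccEeGG=8 ccEeGg=8 cceeGG=4 cceeGg=4
CceeGG hits 4/64; gcd=4; 4÷4/64÷4 = 1/16

P(CceeGG) = 1/16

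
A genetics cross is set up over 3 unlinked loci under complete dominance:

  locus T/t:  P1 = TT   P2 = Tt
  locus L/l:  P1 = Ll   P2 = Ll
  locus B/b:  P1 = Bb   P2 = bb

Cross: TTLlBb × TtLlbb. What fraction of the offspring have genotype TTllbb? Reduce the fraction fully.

TTLlBb gametes: TLB×2, TLb×2, TlB×2, Tlb×2
TtLlbb gametes: TLb×2, Tlb×2, tLb×2, tlb×2
TTLlBb×TtLlbb grid (8·8=64): TTLLBb=4 TTLLbb=4 TTLlBb=8 TTLlbb=8 TTllBb=4 TTllbb=4 TtLLBb=4 TtLLbb=4 TtLlBb=8 TtLlbb=8 TtllBb=4 Ttllbb=4
TTllbb hits 4/64; gcd=4; 4÷4/64÷4 = 1/16

P(TTllbb) = 1/16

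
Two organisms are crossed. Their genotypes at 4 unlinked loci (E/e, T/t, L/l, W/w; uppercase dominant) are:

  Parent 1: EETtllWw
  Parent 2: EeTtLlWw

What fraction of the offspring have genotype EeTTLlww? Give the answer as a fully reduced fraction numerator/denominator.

EETtllWw gametes: ETlW×4, ETlw×4, EtlW×4, Etlw×4
EeTtLlWw gametes: ETLW×1, ETLw×1, ETlW×1, ETlw×1, EtLW×1, EtLw×1, EtlW×1, Etlw×1, eTLW×1, eTLw×1, eTlW×1, eTlw×1, etLW×1, etLw×1, etlW×1, etlw×1
EETtllWw×EeTtLlWw grid (16·16=256): EETTLlWW=4 EETTLlWw=8 EETTLlww=4 EETTllWW=4 EETTllWw=8 EETTllww=4 EETtLlWW=8 EETtLlWw=16 EETtLlww=8 EETtllWW=8 EETtllWw=16 EETtllww=8 EEttLlWW=4 EEttLlWw=8 EEttLlww=4 EEttllWW=4 EEttllWw=8 EEttllww=4 EeTTLlWW=4 EeTTLlWw=8 EeTTLlww=4 EeTTllWW=4 EeTTllWw=8 EeTTllww=4 EeTtLlWW=8 EeTtLlWw=16 EeTtLlww=8 EeTtllWW=8 EeTtllWw=16 EeTtllww=8 EettLlWW=4 EettLlWw=8 EettLlww=4 EettllWW=4 EettllWw=8 Eettllww=4
EeTTLlww hits 4/256; gcd=4; 4÷4/256÷4 = 1/64

P(EeTTLlww) = 1/64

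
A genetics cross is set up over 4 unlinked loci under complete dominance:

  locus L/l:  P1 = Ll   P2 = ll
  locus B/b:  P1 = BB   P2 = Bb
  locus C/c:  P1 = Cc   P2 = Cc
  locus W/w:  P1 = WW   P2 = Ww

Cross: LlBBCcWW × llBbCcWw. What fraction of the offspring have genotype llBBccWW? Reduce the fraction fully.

P(llBBccWW) = 1/32

LlBBCcWW gametes: LBCW×4, LBcW×4, lBCW×4, lBcW×4
llBbCcWw gametes: lBCW×2, lBCw×2, lBcW×2, lBcw×2, lbCW×2, lbCw×2, lbcW×2, lbcw×2
LlBBCcWW×llBbCcWw grid (16·16=256): LlBBCCWW=8 LlBBCCWw=8 LlBBCcWW=16 LlBBCcWw=16 LlBBccWW=8 LlBBccWw=8 LlBbCCWW=8 LlBbCCWw=8 LlBbCcWW=16 LlBbCcWw=16 LlBbccWW=8 LlBbccWw=8 llBBCCWW=8 llBBCCWw=8 llBBCcWW=16 llBBCcWw=16 llBBccWW=8 llBBccWw=8 llBbCCWW=8 llBbCCWw=8 llBbCcWW=16 llBbCcWw=16 llBbccWW=8 llBbccWw=8
llBBccWW hits 8/256; gcd=8; 8÷8/256÷8 = 1/32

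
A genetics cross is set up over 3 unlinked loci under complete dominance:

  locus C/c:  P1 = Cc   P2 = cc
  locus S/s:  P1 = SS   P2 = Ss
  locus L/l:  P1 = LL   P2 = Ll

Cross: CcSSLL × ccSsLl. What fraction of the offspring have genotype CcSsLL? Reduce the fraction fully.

P(CcSsLL) = 1/8

CcSSLL gametes: CSL×4, cSL×4
ccSsLl gametes: cSL×2, cSl×2, csL×2, csl×2
CcSSLL×ccSsLl grid (8·8=64): CcSSLL=8 CcSSLl=8 CcSsLL=8 CcSsLl=8 ccSSLL=8 ccSSLl=8 ccSsLL=8 ccSsLl=8
CcSsLL hits 8/64; gcd=8; 8÷8/64÷8 = 1/8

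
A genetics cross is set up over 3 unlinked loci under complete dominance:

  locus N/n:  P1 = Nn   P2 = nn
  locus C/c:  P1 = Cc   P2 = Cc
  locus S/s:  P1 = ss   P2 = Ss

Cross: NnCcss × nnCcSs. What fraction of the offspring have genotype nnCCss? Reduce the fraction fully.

P(nnCCss) = 1/16

NnCcss gametes: NCs×2, Ncs×2, nCs×2, ncs×2
nnCcSs gametes: nCS×2, nCs×2, ncS×2, ncs×2
NnCcss×nnCcSs grid (8·8=64): NnCCSs=4 NnCCss=4 NnCcSs=8 NnCcss=8 NnccSs=4 Nnccss=4 nnCCSs=4 nnCCss=4 nnCcSs=8 nnCcss=8 nnccSs=4 nnccss=4
nnCCss hits 4/64; gcd=4; 4÷4/64÷4 = 1/16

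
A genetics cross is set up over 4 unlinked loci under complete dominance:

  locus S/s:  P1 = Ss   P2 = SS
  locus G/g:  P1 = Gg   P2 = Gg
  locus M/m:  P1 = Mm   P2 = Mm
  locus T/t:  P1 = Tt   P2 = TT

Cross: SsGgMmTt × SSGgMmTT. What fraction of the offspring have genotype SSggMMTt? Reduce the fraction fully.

P(SSggMMTt) = 1/64

SsGgMmTt gametes: SGMT×1, SGMt×1, SGmT×1, SGmt×1, SgMT×1, SgMt×1, SgmT×1, Sgmt×1, sGMT×1, sGMt×1, sGmT×1, sGmt×1, sgMT×1, sgMt×1, sgmT×1, sgmt×1
SSGgMmTT gametes: SGMT×4, SGmT×4, SgMT×4, SgmT×4
SsGgMmTt×SSGgMmTT grid (16·16=256): SSGGMMTT=4 SSGGMMTt=4 SSGGMmTT=8 SSGGMmTt=8 SSGGmmTT=4 SSGGmmTt=4 SSGgMMTT=8 SSGgMMTt=8 SSGgMmTT=16 SSGgMmTt=16 SSGgmmTT=8 SSGgmmTt=8 SSggMMTT=4 SSggMMTt=4 SSggMmTT=8 SSggMmTt=8 SSggmmTT=4 SSggmmTt=4 SsGGMMTT=4 SsGGMMTt=4 SsGGMmTT=8 SsGGMmTt=8 SsGGmmTT=4 SsGGmmTt=4 SsGgMMTT=8 SsGgMMTt=8 SsGgMmTT=16 SsGgMmTt=16 SsGgmmTT=8 SsGgmmTt=8 SsggMMTT=4 SsggMMTt=4 SsggMmTT=8 SsggMmTt=8 SsggmmTT=4 SsggmmTt=4
SSggMMTt hits 4/256; gcd=4; 4÷4/256÷4 = 1/64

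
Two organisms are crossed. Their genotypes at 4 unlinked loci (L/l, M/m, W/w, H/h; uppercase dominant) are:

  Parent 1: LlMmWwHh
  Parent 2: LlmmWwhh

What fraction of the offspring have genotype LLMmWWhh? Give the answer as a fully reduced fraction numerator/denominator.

P(LLMmWWhh) = 1/64

LlMmWwHh gametes: LMWH×1, LMWh×1, LMwH×1, LMwh×1, LmWH×1, LmWh×1, LmwH×1, Lmwh×1, lMWH×1, lMWh×1, lMwH×1, lMwh×1, lmWH×1, lmWh×1, lmwH×1, lmwh×1
LlmmWwhh gametes: LmWh×4, Lmwh×4, lmWh×4, lmwh×4
LlMmWwHh×LlmmWwhh grid (16·16=256): LLMmWWHh=4 LLMmWWhh=4 LLMmWwHh=8 LLMmWwhh=8 LLMmwwHh=4 LLMmwwhh=4 LLmmWWHh=4 LLmmWWhh=4 LLmmWwHh=8 LLmmWwhh=8 LLmmwwHh=4 LLmmwwhh=4 LlMmWWHh=8 LlMmWWhh=8 LlMmWwHh=16 LlMmWwhh=16 LlMmwwHh=8 LlMmwwhh=8 LlmmWWHh=8 LlmmWWhh=8 LlmmWwHh=16 LlmmWwhh=16 LlmmwwHh=8 Llmmwwhh=8 llMmWWHh=4 llMmWWhh=4 llMmWwHh=8 llMmWwhh=8 llMmwwHh=4 llMmwwhh=4 llmmWWHh=4 llmmWWhh=4 llmmWwHh=8 llmmWwhh=8 llmmwwHh=4 llmmwwhh=4
LLMmWWhh hits 4/256; gcd=4; 4÷4/256÷4 = 1/64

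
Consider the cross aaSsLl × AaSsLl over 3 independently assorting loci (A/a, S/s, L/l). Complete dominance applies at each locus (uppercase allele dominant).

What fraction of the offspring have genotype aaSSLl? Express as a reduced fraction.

P(aaSSLl) = 1/16

aaSsLl gametes: aSL×2, aSl×2, asL×2, asl×2
AaSsLl gametes: ASL×1, ASl×1, AsL×1, Asl×1, aSL×1, aSl×1, asL×1, asl×1
aaSsLl×AaSsLl grid (8·8=64): AaSSLL=2 AaSSLl=4 AaSSll=2 AaSsLL=4 AaSsLl=8 AaSsll=4 AassLL=2 AassLl=4 Aassll=2 aaSSLL=2 aaSSLl=4 aaSSll=2 aaSsLL=4 aaSsLl=8 aaSsll=4 aassLL=2 aassLl=4 aassll=2
aaSSLl hits 4/64; gcd=4; 4÷4/64÷4 = 1/16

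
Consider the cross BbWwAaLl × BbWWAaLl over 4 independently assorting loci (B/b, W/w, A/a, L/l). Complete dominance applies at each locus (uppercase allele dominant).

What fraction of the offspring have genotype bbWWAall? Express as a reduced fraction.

P(bbWWAall) = 1/64

BbWwAaLl gametes: BWAL×1, BWAl×1, BWaL×1, BWal×1, BwAL×1, BwAl×1, BwaL×1, Bwal×1, bWAL×1, bWAl×1, bWaL×1, bWal×1, bwAL×1, bwAl×1, bwaL×1, bwal×1
BbWWAaLl gametes: BWAL×2, BWAl×2, BWaL×2, BWal×2, bWAL×2, bWAl×2, bWaL×2, bWal×2
BbWwAaLl×BbWWAaLl grid (16·16=256): BBWWAALL=2 BBWWAALl=4 BBWWAAll=2 BBWWAaLL=4 BBWWAaLl=8 BBWWAall=4 BBWWaaLL=2 BBWWaaLl=4 BBWWaall=2 BBWwAALL=2 BBWwAALl=4 BBWwAAll=2 BBWwAaLL=4 BBWwAaLl=8 BBWwAall=4 BBWwaaLL=2 BBWwaaLl=4 BBWwaall=2 BbWWAALL=4 BbWWAALl=8 BbWWAAll=4 BbWWAaLL=8 BbWWAaLl=16 BbWWAall=8 BbWWaaLL=4 BbWWaaLl=8 BbWWaall=4 BbWwAALL=4 BbWwAALl=8 BbWwAAll=4 BbWwAaLL=8 BbWwAaLl=16 BbWwAall=8 BbWwaaLL=4 BbWwaaLl=8 BbWwaall=4 bbWWAALL=2 bbWWAALl=4 bbWWAAll=2 bbWWAaLL=4 bbWWAaLl=8 bbWWAall=4 bbWWaaLL=2 bbWWaaLl=4 bbWWaall=2 bbWwAALL=2 bbWwAALl=4 bbWwAAll=2 bbWwAaLL=4 bbWwAaLl=8 bbWwAall=4 bbWwaaLL=2 bbWwaaLl=4 bbWwaall=2
bbWWAall hits 4/256; gcd=4; 4÷4/256÷4 = 1/64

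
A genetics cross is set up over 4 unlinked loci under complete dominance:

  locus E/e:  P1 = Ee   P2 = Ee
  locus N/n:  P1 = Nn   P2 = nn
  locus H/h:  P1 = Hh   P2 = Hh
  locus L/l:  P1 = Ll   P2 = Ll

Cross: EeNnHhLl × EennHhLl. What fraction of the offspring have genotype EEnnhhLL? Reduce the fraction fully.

EeNnHhLl gametes: ENHL×1, ENHl×1, ENhL×1, ENhl×1, EnHL×1, EnHl×1, EnhL×1, Enhl×1, eNHL×1, eNHl×1, eNhL×1, eNhl×1, enHL×1, enHl×1, enhL×1, enhl×1
EennHhLl gametes: EnHL×2, EnHl×2, EnhL×2, Enhl×2, enHL×2, enHl×2, enhL×2, enhl×2
EeNnHhLl×EennHhLl grid (16·16=256): EENnHHLL=2 EENnHHLl=4 EENnHHll=2 EENnHhLL=4 EENnHhLl=8 EENnHhll=4 EENnhhLL=2 EENnhhLl=4 EENnhhll=2 EEnnHHLL=2 EEnnHHLl=4 EEnnHHll=2 EEnnHhLL=4 EEnnHhLl=8 EEnnHhll=4 EEnnhhLL=2 EEnnhhLl=4 EEnnhhll=2 EeNnHHLL=4 EeNnHHLl=8 EeNnHHll=4 EeNnHhLL=8 EeNnHhLl=16 EeNnHhll=8 EeNnhhLL=4 EeNnhhLl=8 EeNnhhll=4 EennHHLL=4 EennHHLl=8 EennHHll=4 EennHhLL=8 EennHhLl=16 EennHhll=8 EennhhLL=4 EennhhLl=8 Eennhhll=4 eeNnHHLL=2 eeNnHHLl=4 eeNnHHll=2 eeNnHhLL=4 eeNnHhLl=8 eeNnHhll=4 eeNnhhLL=2 eeNnhhLl=4 eeNnhhll=2 eennHHLL=2 eennHHLl=4 eennHHll=2 eennHhLL=4 eennHhLl=8 eennHhll=4 eennhhLL=2 eennhhLl=4 eennhhll=2
EEnnhhLL hits 2/256; gcd=2; 2÷2/256÷2 = 1/128

P(EEnnhhLL) = 1/128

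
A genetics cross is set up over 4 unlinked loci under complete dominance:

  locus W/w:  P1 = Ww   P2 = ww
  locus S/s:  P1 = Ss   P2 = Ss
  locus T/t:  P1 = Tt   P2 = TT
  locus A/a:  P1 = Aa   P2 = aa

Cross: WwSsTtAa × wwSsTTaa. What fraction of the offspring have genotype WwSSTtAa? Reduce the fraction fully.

WwSsTtAa gametes: WSTA×1, WSTa×1, WStA×1, WSta×1, WsTA×1, WsTa×1, WstA×1, Wsta×1, wSTA×1, wSTa×1, wStA×1, wSta×1, wsTA×1, wsTa×1, wstA×1, wsta×1
wwSsTTaa gametes: wSTa×8, wsTa×8
WwSsTtAa×wwSsTTaa grid (16·16=256): WwSSTTAa=8 WwSSTTaa=8 WwSSTtAa=8 WwSSTtaa=8 WwSsTTAa=16 WwSsTTaa=16 WwSsTtAa=16 WwSsTtaa=16 WwssTTAa=8 WwssTTaa=8 WwssTtAa=8 WwssTtaa=8 wwSSTTAa=8 wwSSTTaa=8 wwSSTtAa=8 wwSSTtaa=8 wwSsTTAa=16 wwSsTTaa=16 wwSsTtAa=16 wwSsTtaa=16 wwssTTAa=8 wwssTTaa=8 wwssTtAa=8 wwssTtaa=8
WwSSTtAa hits 8/256; gcd=8; 8÷8/256÷8 = 1/32

P(WwSSTtAa) = 1/32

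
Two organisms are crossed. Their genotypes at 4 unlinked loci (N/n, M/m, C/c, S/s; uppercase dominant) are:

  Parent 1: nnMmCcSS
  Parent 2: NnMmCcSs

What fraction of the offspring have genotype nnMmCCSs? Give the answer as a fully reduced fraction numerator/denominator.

nnMmCcSS gametes: nMCS×4, nMcS×4, nmCS×4, nmcS×4
NnMmCcSs gametes: NMCS×1, NMCs×1, NMcS×1, NMcs×1, NmCS×1, NmCs×1, NmcS×1, Nmcs×1, nMCS×1, nMCs×1, nMcS×1, nMcs×1, nmCS×1, nmCs×1, nmcS×1, nmcs×1
nnMmCcSS×NnMmCcSs grid (16·16=256): NnMMCCSS=4 NnMMCCSs=4 NnMMCcSS=8 NnMMCcSs=8 NnMMccSS=4 NnMMccSs=4 NnMmCCSS=8 NnMmCCSs=8 NnMmCcSS=16 NnMmCcSs=16 NnMmccSS=8 NnMmccSs=8 NnmmCCSS=4 NnmmCCSs=4 NnmmCcSS=8 NnmmCcSs=8 NnmmccSS=4 NnmmccSs=4 nnMMCCSS=4 nnMMCCSs=4 nnMMCcSS=8 nnMMCcSs=8 nnMMccSS=4 nnMMccSs=4 nnMmCCSS=8 nnMmCCSs=8 nnMmCcSS=16 nnMmCcSs=16 nnMmccSS=8 nnMmccSs=8 nnmmCCSS=4 nnmmCCSs=4 nnmmCcSS=8 nnmmCcSs=8 nnmmccSS=4 nnmmccSs=4
nnMmCCSs hits 8/256; gcd=8; 8÷8/256÷8 = 1/32

P(nnMmCCSs) = 1/32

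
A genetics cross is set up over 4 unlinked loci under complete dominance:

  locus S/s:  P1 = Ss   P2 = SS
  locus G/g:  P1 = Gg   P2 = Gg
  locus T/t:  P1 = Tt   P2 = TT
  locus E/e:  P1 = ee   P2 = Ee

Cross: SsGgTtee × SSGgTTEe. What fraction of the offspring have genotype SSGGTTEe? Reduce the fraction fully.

SsGgTtee gametes: SGTe×2, SGte×2, SgTe×2, Sgte×2, sGTe×2, sGte×2, sgTe×2, sgte×2
SSGgTTEe gametes: SGTE×4, SGTe×4, SgTE×4, SgTe×4
SsGgTtee×SSGgTTEe grid (16·16=256): SSGGTTEe=8 SSGGTTee=8 SSGGTtEe=8 SSGGTtee=8 SSGgTTEe=16 SSGgTTee=16 SSGgTtEe=16 SSGgTtee=16 SSggTTEe=8 SSggTTee=8 SSggTtEe=8 SSggTtee=8 SsGGTTEe=8 SsGGTTee=8 SsGGTtEe=8 SsGGTtee=8 SsGgTTEe=16 SsGgTTee=16 SsGgTtEe=16 SsGgTtee=16 SsggTTEe=8 SsggTTee=8 SsggTtEe=8 SsggTtee=8
SSGGTTEe hits 8/256; gcd=8; 8÷8/256÷8 = 1/32

P(SSGGTTEe) = 1/32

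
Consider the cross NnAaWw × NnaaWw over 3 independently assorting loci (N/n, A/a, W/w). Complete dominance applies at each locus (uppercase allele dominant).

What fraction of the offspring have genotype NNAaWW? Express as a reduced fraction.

P(NNAaWW) = 1/32

NnAaWw gametes: NAW×1, NAw×1, NaW×1, Naw×1, nAW×1, nAw×1, naW×1, naw×1
NnaaWw gametes: NaW×2, Naw×2, naW×2, naw×2
NnAaWw×NnaaWw grid (8·8=64): NNAaWW=2 NNAaWw=4 NNAaww=2 NNaaWW=2 NNaaWw=4 NNaaww=2 NnAaWW=4 NnAaWw=8 NnAaww=4 NnaaWW=4 NnaaWw=8 Nnaaww=4 nnAaWW=2 nnAaWw=4 nnAaww=2 nnaaWW=2 nnaaWw=4 nnaaww=2
NNAaWW hits 2/64; gcd=2; 2÷2/64÷2 = 1/32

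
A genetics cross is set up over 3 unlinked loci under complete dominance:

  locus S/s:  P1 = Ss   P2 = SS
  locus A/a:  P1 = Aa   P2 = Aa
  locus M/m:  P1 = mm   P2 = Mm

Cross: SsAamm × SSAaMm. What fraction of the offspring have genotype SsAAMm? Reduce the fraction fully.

P(SsAAMm) = 1/16

SsAamm gametes: SAm×2, Sam×2, sAm×2, sam×2
SSAaMm gametes: SAM×2, SAm×2, SaM×2, Sam×2
SsAamm×SSAaMm grid (8·8=64): SSAAMm=4 SSAAmm=4 SSAaMm=8 SSAamm=8 SSaaMm=4 SSaamm=4 SsAAMm=4 SsAAmm=4 SsAaMm=8 SsAamm=8 SsaaMm=4 Ssaamm=4
SsAAMm hits 4/64; gcd=4; 4÷4/64÷4 = 1/16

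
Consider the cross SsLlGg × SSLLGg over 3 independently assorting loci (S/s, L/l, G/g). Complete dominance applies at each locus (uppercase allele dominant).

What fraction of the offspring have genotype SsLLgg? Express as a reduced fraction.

SsLlGg gametes: SLG×1, SLg×1, SlG×1, Slg×1, sLG×1, sLg×1, slG×1, slg×1
SSLLGg gametes: SLG×4, SLg×4
SsLlGg×SSLLGg grid (8·8=64): SSLLGG=4 SSLLGg=8 SSLLgg=4 SSLlGG=4 SSLlGg=8 SSLlgg=4 SsLLGG=4 SsLLGg=8 SsLLgg=4 SsLlGG=4 SsLlGg=8 SsLlgg=4
SsLLgg hits 4/64; gcd=4; 4÷4/64÷4 = 1/16

P(SsLLgg) = 1/16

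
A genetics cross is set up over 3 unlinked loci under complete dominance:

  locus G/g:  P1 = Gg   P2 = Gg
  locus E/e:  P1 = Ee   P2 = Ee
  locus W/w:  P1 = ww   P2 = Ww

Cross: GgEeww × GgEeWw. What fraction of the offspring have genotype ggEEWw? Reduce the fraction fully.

GgEeww gametes: GEw×2, Gew×2, gEw×2, gew×2
GgEeWw gametes: GEW×1, GEw×1, GeW×1, Gew×1, gEW×1, gEw×1, geW×1, gew×1
GgEeww×GgEeWw grid (8·8=64): GGEEWw=2 GGEEww=2 GGEeWw=4 GGEeww=4 GGeeWw=2 GGeeww=2 GgEEWw=4 GgEEww=4 GgEeWw=8 GgEeww=8 GgeeWw=4 Ggeeww=4 ggEEWw=2 ggEEww=2 ggEeWw=4 ggEeww=4 ggeeWw=2 ggeeww=2
ggEEWw hits 2/64; gcd=2; 2÷2/64÷2 = 1/32

P(ggEEWw) = 1/32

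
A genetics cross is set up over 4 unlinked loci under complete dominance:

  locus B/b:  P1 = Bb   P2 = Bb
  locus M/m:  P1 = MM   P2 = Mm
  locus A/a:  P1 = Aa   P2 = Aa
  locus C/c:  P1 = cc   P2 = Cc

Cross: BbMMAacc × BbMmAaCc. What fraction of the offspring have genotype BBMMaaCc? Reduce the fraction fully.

BbMMAacc gametes: BMAc×4, BMac×4, bMAc×4, bMac×4
BbMmAaCc gametes: BMAC×1, BMAc×1, BMaC×1, BMac×1, BmAC×1, BmAc×1, BmaC×1, Bmac×1, bMAC×1, bMAc×1, bMaC×1, bMac×1, bmAC×1, bmAc×1, bmaC×1, bmac×1
BbMMAacc×BbMmAaCc grid (16·16=256): BBMMAACc=4 BBMMAAcc=4 BBMMAaCc=8 BBMMAacc=8 BBMMaaCc=4 BBMMaacc=4 BBMmAACc=4 BBMmAAcc=4 BBMmAaCc=8 BBMmAacc=8 BBMmaaCc=4 BBMmaacc=4 BbMMAACc=8 BbMMAAcc=8 BbMMAaCc=16 BbMMAacc=16 BbMMaaCc=8 BbMMaacc=8 BbMmAACc=8 BbMmAAcc=8 BbMmAaCc=16 BbMmAacc=16 BbMmaaCc=8 BbMmaacc=8 bbMMAACc=4 bbMMAAcc=4 bbMMAaCc=8 bbMMAacc=8 bbMMaaCc=4 bbMMaacc=4 bbMmAACc=4 bbMmAAcc=4 bbMmAaCc=8 bbMmAacc=8 bbMmaaCc=4 bbMmaacc=4
BBMMaaCc hits 4/256; gcd=4; 4÷4/256÷4 = 1/64

P(BBMMaaCc) = 1/64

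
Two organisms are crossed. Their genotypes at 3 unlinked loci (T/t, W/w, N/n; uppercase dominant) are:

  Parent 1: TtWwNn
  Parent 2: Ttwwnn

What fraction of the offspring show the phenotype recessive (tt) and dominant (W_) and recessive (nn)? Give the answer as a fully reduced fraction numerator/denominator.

P(tt W_ nn) = 1/16

TtWwNn gametes: TWN×1, TWn×1, TwN×1, Twn×1, tWN×1, tWn×1, twN×1, twn×1
Ttwwnn gametes: Twn×4, twn×4
TtWwNn×Ttwwnn grid (8·8=64): TTWwNn=4 TTWwnn=4 TTwwNn=4 TTwwnn=4 TtWwNn=8 TtWwnn=8 TtwwNn=8 Ttwwnn=8 ttWwNn=4 ttWwnn=4 ttwwNn=4 ttwwnn=4
tt W_ nn hits 4/64; gcd=4; 4÷4/64÷4 = 1/16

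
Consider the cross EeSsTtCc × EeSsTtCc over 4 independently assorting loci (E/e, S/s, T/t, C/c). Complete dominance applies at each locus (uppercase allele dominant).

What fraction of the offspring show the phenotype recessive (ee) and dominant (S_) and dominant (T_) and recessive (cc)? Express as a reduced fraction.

EeSsTtCc gametes: ESTC×1, ESTc×1, EStC×1, EStc×1, EsTC×1, EsTc×1, EstC×1, Estc×1, eSTC×1, eSTc×1, eStC×1, eStc×1, esTC×1, esTc×1, estC×1, estc×1
EeSsTtCc gametes: ESTC×1, ESTc×1, EStC×1, EStc×1, EsTC×1, EsTc×1, EstC×1, Estc×1, eSTC×1, eSTc×1, eStC×1, eStc×1, esTC×1, esTc×1, estC×1, estc×1
EeSsTtCc×EeSsTtCc grid (16·16=256): EESSTTCC=1 EESSTTCc=2 EESSTTcc=1 EESSTtCC=2 EESSTtCc=4 EESSTtcc=2 EESSttCC=1 EESSttCc=2 EESSttcc=1 EESsTTCC=2 EESsTTCc=4 EESsTTcc=2 EESsTtCC=4 EESsTtCc=8 EESsTtcc=4 EESsttCC=2 EESsttCc=4 EESsttcc=2 EEssTTCC=1 EEssTTCc=2 EEssTTcc=1 EEssTtCC=2 EEssTtCc=4 EEssTtcc=2 EEssttCC=1 EEssttCc=2 EEssttcc=1 EeSSTTCC=2 EeSSTTCc=4 EeSSTTcc=2 EeSSTtCC=4 EeSSTtCc=8 EeSSTtcc=4 EeSSttCC=2 EeSSttCc=4 EeSSttcc=2 EeSsTTCC=4 EeSsTTCc=8 EeSsTTcc=4 EeSsTtCC=8 EeSsTtCc=16 EeSsTtcc=8 EeSsttCC=4 EeSsttCc=8 EeSsttcc=4 EessTTCC=2 EessTTCc=4 EessTTcc=2 EessTtCC=4 EessTtCc=8 EessTtcc=4 EessttCC=2 EessttCc=4 Eessttcc=2 eeSSTTCC=1 eeSSTTCc=2 eeSSTTcc=1 eeSSTtCC=2 eeSSTtCc=4 eeSSTtcc=2 eeSSttCC=1 eeSSttCc=2 eeSSttcc=1 eeSsTTCC=2 eeSsTTCc=4 eeSsTTcc=2 eeSsTtCC=4 eeSsTtCc=8 eeSsTtcc=4 eeSsttCC=2 eeSsttCc=4 eeSsttcc=2 eessTTCC=1 eessTTCc=2 eessTTcc=1 eessTtCC=2 eessTtCc=4 eessTtcc=2 eessttCC=1 eessttCc=2 eessttcc=1
ee S_ T_ cc hits 9/256; gcd=1; 9÷1/256÷1 = 9/256

P(ee S_ T_ cc) = 9/256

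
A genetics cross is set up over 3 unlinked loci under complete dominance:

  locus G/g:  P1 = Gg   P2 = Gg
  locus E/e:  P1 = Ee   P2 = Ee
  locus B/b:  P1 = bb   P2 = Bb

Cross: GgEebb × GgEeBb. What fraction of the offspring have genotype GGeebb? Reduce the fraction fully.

P(GGeebb) = 1/32

GgEebb gametes: GEb×2, Geb×2, gEb×2, geb×2
GgEeBb gametes: GEB×1, GEb×1, GeB×1, Geb×1, gEB×1, gEb×1, geB×1, geb×1
GgEebb×GgEeBb grid (8·8=64): GGEEBb=2 GGEEbb=2 GGEeBb=4 GGEebb=4 GGeeBb=2 GGeebb=2 GgEEBb=4 GgEEbb=4 GgEeBb=8 GgEebb=8 GgeeBb=4 Ggeebb=4 ggEEBb=2 ggEEbb=2 ggEeBb=4 ggEebb=4 ggeeBb=2 ggeebb=2
GGeebb hits 2/64; gcd=2; 2÷2/64÷2 = 1/32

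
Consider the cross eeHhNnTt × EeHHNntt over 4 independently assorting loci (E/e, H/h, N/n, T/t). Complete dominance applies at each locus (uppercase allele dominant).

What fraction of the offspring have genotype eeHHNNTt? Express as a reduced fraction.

P(eeHHNNTt) = 1/32

eeHhNnTt gametes: eHNT×2, eHNt×2, eHnT×2, eHnt×2, ehNT×2, ehNt×2, ehnT×2, ehnt×2
EeHHNntt gametes: EHNt×4, EHnt×4, eHNt×4, eHnt×4
eeHhNnTt×EeHHNntt grid (16·16=256): EeHHNNTt=8 EeHHNNtt=8 EeHHNnTt=16 EeHHNntt=16 EeHHnnTt=8 EeHHnntt=8 EeHhNNTt=8 EeHhNNtt=8 EeHhNnTt=16 EeHhNntt=16 EeHhnnTt=8 EeHhnntt=8 eeHHNNTt=8 eeHHNNtt=8 eeHHNnTt=16 eeHHNntt=16 eeHHnnTt=8 eeHHnntt=8 eeHhNNTt=8 eeHhNNtt=8 eeHhNnTt=16 eeHhNntt=16 eeHhnnTt=8 eeHhnntt=8
eeHHNNTt hits 8/256; gcd=8; 8÷8/256÷8 = 1/32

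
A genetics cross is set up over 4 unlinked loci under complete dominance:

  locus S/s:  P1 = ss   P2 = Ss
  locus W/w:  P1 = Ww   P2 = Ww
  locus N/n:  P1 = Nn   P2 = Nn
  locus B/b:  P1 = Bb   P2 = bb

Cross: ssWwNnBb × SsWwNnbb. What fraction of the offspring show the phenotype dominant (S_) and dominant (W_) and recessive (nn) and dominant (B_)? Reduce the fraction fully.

ssWwNnBb gametes: sWNB×2, sWNb×2, sWnB×2, sWnb×2, swNB×2, swNb×2, swnB×2, swnb×2
SsWwNnbb gametes: SWNb×2, SWnb×2, SwNb×2, Swnb×2, sWNb×2, sWnb×2, swNb×2, swnb×2
ssWwNnBb×SsWwNnbb grid (16·16=256): SsWWNNBb=4 SsWWNNbb=4 SsWWNnBb=8 SsWWNnbb=8 SsWWnnBb=4 SsWWnnbb=4 SsWwNNBb=8 SsWwNNbb=8 SsWwNnBb=16 SsWwNnbb=16 SsWwnnBb=8 SsWwnnbb=8 SswwNNBb=4 SswwNNbb=4 SswwNnBb=8 SswwNnbb=8 SswwnnBb=4 Sswwnnbb=4 ssWWNNBb=4 ssWWNNbb=4 ssWWNnBb=8 ssWWNnbb=8 ssWWnnBb=4 ssWWnnbb=4 ssWwNNBb=8 ssWwNNbb=8 ssWwNnBb=16 ssWwNnbb=16 ssWwnnBb=8 ssWwnnbb=8 sswwNNBb=4 sswwNNbb=4 sswwNnBb=8 sswwNnbb=8 sswwnnBb=4 sswwnnbb=4
S_ W_ nn B_ hits 12/256; gcd=4; 12÷4/256÷4 = 3/64

P(S_ W_ nn B_) = 3/64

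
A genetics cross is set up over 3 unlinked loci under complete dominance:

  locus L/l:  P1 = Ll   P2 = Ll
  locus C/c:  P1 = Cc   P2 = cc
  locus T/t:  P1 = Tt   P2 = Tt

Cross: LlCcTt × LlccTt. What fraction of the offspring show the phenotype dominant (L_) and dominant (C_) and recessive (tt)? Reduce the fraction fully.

P(L_ C_ tt) = 3/32

LlCcTt gametes: LCT×1, LCt×1, LcT×1, Lct×1, lCT×1, lCt×1, lcT×1, lct×1
LlccTt gametes: LcT×2, Lct×2, lcT×2, lct×2
LlCcTt×LlccTt grid (8·8=64): LLCcTT=2 LLCcTt=4 LLCctt=2 LLccTT=2 LLccTt=4 LLcctt=2 LlCcTT=4 LlCcTt=8 LlCctt=4 LlccTT=4 LlccTt=8 Llcctt=4 llCcTT=2 llCcTt=4 llCctt=2 llccTT=2 llccTt=4 llcctt=2
L_ C_ tt hits 6/64; gcd=2; 6÷2/64÷2 = 3/32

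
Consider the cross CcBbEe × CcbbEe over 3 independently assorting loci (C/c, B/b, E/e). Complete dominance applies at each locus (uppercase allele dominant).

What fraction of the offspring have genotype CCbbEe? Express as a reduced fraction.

CcBbEe gametes: CBE×1, CBe×1, CbE×1, Cbe×1, cBE×1, cBe×1, cbE×1, cbe×1
CcbbEe gametes: CbE×2, Cbe×2, cbE×2, cbe×2
CcBbEe×CcbbEe grid (8·8=64): CCBbEE=2 CCBbEe=4 CCBbee=2 CCbbEE=2 CCbbEe=4 CCbbee=2 CcBbEE=4 CcBbEe=8 CcBbee=4 CcbbEE=4 CcbbEe=8 Ccbbee=4 ccBbEE=2 ccBbEe=4 ccBbee=2 ccbbEE=2 ccbbEe=4 ccbbee=2
CCbbEe hits 4/64; gcd=4; 4÷4/64÷4 = 1/16

P(CCbbEe) = 1/16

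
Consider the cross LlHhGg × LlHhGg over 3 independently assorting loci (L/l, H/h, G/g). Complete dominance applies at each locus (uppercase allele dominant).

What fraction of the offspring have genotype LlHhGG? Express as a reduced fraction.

LlHhGg gametes: LHG×1, LHg×1, LhG×1, Lhg×1, lHG×1, lHg×1, lhG×1, lhg×1
LlHhGg gametes: LHG×1, LHg×1, LhG×1, Lhg×1, lHG×1, lHg×1, lhG×1, lhg×1
LlHhGg×LlHhGg grid (8·8=64): LLHHGG=1 LLHHGg=2 LLHHgg=1 LLHhGG=2 LLHhGg=4 LLHhgg=2 LLhhGG=1 LLhhGg=2 LLhhgg=1 LlHHGG=2 LlHHGg=4 LlHHgg=2 LlHhGG=4 LlHhGg=8 LlHhgg=4 LlhhGG=2 LlhhGg=4 Llhhgg=2 llHHGG=1 llHHGg=2 llHHgg=1 llHhGG=2 llHhGg=4 llHhgg=2 llhhGG=1 llhhGg=2 llhhgg=1
LlHhGG hits 4/64; gcd=4; 4÷4/64÷4 = 1/16

P(LlHhGG) = 1/16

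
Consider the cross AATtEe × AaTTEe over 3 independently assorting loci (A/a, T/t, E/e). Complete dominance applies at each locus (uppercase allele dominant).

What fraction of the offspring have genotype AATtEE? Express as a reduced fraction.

AATtEe gametes: ATE×2, ATe×2, AtE×2, Ate×2
AaTTEe gametes: ATE×2, ATe×2, aTE×2, aTe×2
AATtEe×AaTTEe grid (8·8=64): AATTEE=4 AATTEe=8 AATTee=4 AATtEE=4 AATtEe=8 AATtee=4 AaTTEE=4 AaTTEe=8 AaTTee=4 AaTtEE=4 AaTtEe=8 AaTtee=4
AATtEE hits 4/64; gcd=4; 4÷4/64÷4 = 1/16

P(AATtEE) = 1/16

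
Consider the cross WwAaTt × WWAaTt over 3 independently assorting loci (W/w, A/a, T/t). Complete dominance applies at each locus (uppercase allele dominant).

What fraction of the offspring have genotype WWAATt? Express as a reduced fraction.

P(WWAATt) = 1/16

WwAaTt gametes: WAT×1, WAt×1, WaT×1, Wat×1, wAT×1, wAt×1, waT×1, wat×1
WWAaTt gametes: WAT×2, WAt×2, WaT×2, Wat×2
WwAaTt×WWAaTt grid (8·8=64): WWAATT=2 WWAATt=4 WWAAtt=2 WWAaTT=4 WWAaTt=8 WWAatt=4 WWaaTT=2 WWaaTt=4 WWaatt=2 WwAATT=2 WwAATt=4 WwAAtt=2 WwAaTT=4 WwAaTt=8 WwAatt=4 WwaaTT=2 WwaaTt=4 Wwaatt=2
WWAATt hits 4/64; gcd=4; 4÷4/64÷4 = 1/16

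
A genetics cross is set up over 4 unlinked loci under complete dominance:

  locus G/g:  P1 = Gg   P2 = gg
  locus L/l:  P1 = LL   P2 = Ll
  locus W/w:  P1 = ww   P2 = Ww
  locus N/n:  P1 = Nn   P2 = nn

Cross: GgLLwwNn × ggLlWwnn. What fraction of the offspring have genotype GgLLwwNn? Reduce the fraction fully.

P(GgLLwwNn) = 1/16

GgLLwwNn gametes: GLwN×4, GLwn×4, gLwN×4, gLwn×4
ggLlWwnn gametes: gLWn×4, gLwn×4, glWn×4, glwn×4
GgLLwwNn×ggLlWwnn grid (16·16=256): GgLLWwNn=16 GgLLWwnn=16 GgLLwwNn=16 GgLLwwnn=16 GgLlWwNn=16 GgLlWwnn=16 GgLlwwNn=16 GgLlwwnn=16 ggLLWwNn=16 ggLLWwnn=16 ggLLwwNn=16 ggLLwwnn=16 ggLlWwNn=16 ggLlWwnn=16 ggLlwwNn=16 ggLlwwnn=16
GgLLwwNn hits 16/256; gcd=16; 16÷16/256÷16 = 1/16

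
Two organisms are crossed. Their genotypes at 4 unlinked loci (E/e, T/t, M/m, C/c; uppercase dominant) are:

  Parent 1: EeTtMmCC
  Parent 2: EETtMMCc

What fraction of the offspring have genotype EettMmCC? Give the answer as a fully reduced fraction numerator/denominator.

P(EettMmCC) = 1/32

EeTtMmCC gametes: ETMC×2, ETmC×2, EtMC×2, EtmC×2, eTMC×2, eTmC×2, etMC×2, etmC×2
EETtMMCc gametes: ETMC×4, ETMc×4, EtMC×4, EtMc×4
EeTtMmCC×EETtMMCc grid (16·16=256): EETTMMCC=8 EETTMMCc=8 EETTMmCC=8 EETTMmCc=8 EETtMMCC=16 EETtMMCc=16 EETtMmCC=16 EETtMmCc=16 EEttMMCC=8 EEttMMCc=8 EEttMmCC=8 EEttMmCc=8 EeTTMMCC=8 EeTTMMCc=8 EeTTMmCC=8 EeTTMmCc=8 EeTtMMCC=16 EeTtMMCc=16 EeTtMmCC=16 EeTtMmCc=16 EettMMCC=8 EettMMCc=8 EettMmCC=8 EettMmCc=8
EettMmCC hits 8/256; gcd=8; 8÷8/256÷8 = 1/32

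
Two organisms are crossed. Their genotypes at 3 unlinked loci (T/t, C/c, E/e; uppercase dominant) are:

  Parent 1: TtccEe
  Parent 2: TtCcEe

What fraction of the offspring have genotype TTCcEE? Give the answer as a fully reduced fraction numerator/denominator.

TtccEe gametes: TcE×2, Tce×2, tcE×2, tce×2
TtCcEe gametes: TCE×1, TCe×1, TcE×1, Tce×1, tCE×1, tCe×1, tcE×1, tce×1
TtccEe×TtCcEe grid (8·8=64): TTCcEE=2 TTCcEe=4 TTCcee=2 TTccEE=2 TTccEe=4 TTccee=2 TtCcEE=4 TtCcEe=8 TtCcee=4 TtccEE=4 TtccEe=8 Ttccee=4 ttCcEE=2 ttCcEe=4 ttCcee=2 ttccEE=2 ttccEe=4 ttccee=2
TTCcEE hits 2/64; gcd=2; 2÷2/64÷2 = 1/32

P(TTCcEE) = 1/32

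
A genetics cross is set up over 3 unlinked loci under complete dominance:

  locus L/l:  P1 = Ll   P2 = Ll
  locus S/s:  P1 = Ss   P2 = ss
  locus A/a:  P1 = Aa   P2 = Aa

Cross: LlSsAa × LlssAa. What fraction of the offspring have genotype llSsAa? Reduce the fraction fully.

LlSsAa gametes: LSA×1, LSa×1, LsA×1, Lsa×1, lSA×1, lSa×1, lsA×1, lsa×1
LlssAa gametes: LsA×2, Lsa×2, lsA×2, lsa×2
LlSsAa×LlssAa grid (8·8=64): LLSsAA=2 LLSsAa=4 LLSsaa=2 LLssAA=2 LLssAa=4 LLssaa=2 LlSsAA=4 LlSsAa=8 LlSsaa=4 LlssAA=4 LlssAa=8 Llssaa=4 llSsAA=2 llSsAa=4 llSsaa=2 llssAA=2 llssAa=4 llssaa=2
llSsAa hits 4/64; gcd=4; 4÷4/64÷4 = 1/16

P(llSsAa) = 1/16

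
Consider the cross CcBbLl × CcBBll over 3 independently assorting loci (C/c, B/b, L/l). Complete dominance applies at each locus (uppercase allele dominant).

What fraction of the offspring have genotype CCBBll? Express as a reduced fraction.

P(CCBBll) = 1/16

CcBbLl gametes: CBL×1, CBl×1, CbL×1, Cbl×1, cBL×1, cBl×1, cbL×1, cbl×1
CcBBll gametes: CBl×4, cBl×4
CcBbLl×CcBBll grid (8·8=64): CCBBLl=4 CCBBll=4 CCBbLl=4 CCBbll=4 CcBBLl=8 CcBBll=8 CcBbLl=8 CcBbll=8 ccBBLl=4 ccBBll=4 ccBbLl=4 ccBbll=4
CCBBll hits 4/64; gcd=4; 4÷4/64÷4 = 1/16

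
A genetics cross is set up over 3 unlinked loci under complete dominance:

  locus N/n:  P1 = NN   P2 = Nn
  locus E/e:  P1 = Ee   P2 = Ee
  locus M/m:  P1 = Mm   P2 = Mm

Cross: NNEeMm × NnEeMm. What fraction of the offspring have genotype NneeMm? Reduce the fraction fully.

P(NneeMm) = 1/16

NNEeMm gametes: NEM×2, NEm×2, NeM×2, Nem×2
NnEeMm gametes: NEM×1, NEm×1, NeM×1, Nem×1, nEM×1, nEm×1, neM×1, nem×1
NNEeMm×NnEeMm grid (8·8=64): NNEEMM=2 NNEEMm=4 NNEEmm=2 NNEeMM=4 NNEeMm=8 NNEemm=4 NNeeMM=2 NNeeMm=4 NNeemm=2 NnEEMM=2 NnEEMm=4 NnEEmm=2 NnEeMM=4 NnEeMm=8 NnEemm=4 NneeMM=2 NneeMm=4 Nneemm=2
NneeMm hits 4/64; gcd=4; 4÷4/64÷4 = 1/16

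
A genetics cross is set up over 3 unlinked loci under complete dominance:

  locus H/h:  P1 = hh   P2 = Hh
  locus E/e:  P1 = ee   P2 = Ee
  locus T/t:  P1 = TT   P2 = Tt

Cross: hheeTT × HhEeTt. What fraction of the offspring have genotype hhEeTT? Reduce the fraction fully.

P(hhEeTT) = 1/8

hheeTT gametes: heT×8
HhEeTt gametes: HET×1, HEt×1, HeT×1, Het×1, hET×1, hEt×1, heT×1, het×1
hheeTT×HhEeTt grid (8·8=64): HhEeTT=8 HhEeTt=8 HheeTT=8 HheeTt=8 hhEeTT=8 hhEeTt=8 hheeTT=8 hheeTt=8
hhEeTT hits 8/64; gcd=8; 8÷8/64÷8 = 1/8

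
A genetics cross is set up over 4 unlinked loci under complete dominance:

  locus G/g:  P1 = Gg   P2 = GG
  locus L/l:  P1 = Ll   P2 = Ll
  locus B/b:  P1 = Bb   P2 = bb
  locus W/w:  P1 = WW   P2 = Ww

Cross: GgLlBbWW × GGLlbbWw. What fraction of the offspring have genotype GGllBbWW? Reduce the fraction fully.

GgLlBbWW gametes: GLBW×2, GLbW×2, GlBW×2, GlbW×2, gLBW×2, gLbW×2, glBW×2, glbW×2
GGLlbbWw gametes: GLbW×4, GLbw×4, GlbW×4, Glbw×4
GgLlBbWW×GGLlbbWw grid (16·16=256): GGLLBbWW=8 GGLLBbWw=8 GGLLbbWW=8 GGLLbbWw=8 GGLlBbWW=16 GGLlBbWw=16 GGLlbbWW=16 GGLlbbWw=16 GGllBbWW=8 GGllBbWw=8 GGllbbWW=8 GGllbbWw=8 GgLLBbWW=8 GgLLBbWw=8 GgLLbbWW=8 GgLLbbWw=8 GgLlBbWW=16 GgLlBbWw=16 GgLlbbWW=16 GgLlbbWw=16 GgllBbWW=8 GgllBbWw=8 GgllbbWW=8 GgllbbWw=8
GGllBbWW hits 8/256; gcd=8; 8÷8/256÷8 = 1/32

P(GGllBbWW) = 1/32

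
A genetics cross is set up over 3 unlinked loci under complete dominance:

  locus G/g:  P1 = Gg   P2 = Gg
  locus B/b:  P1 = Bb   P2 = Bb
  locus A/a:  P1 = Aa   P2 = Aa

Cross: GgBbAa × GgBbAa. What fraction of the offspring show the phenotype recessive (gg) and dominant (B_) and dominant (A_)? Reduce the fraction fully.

GgBbAa gametes: GBA×1, GBa×1, GbA×1, Gba×1, gBA×1, gBa×1, gbA×1, gba×1
GgBbAa gametes: GBA×1, GBa×1, GbA×1, Gba×1, gBA×1, gBa×1, gbA×1, gba×1
GgBbAa×GgBbAa grid (8·8=64): GGBBAA=1 GGBBAa=2 GGBBaa=1 GGBbAA=2 GGBbAa=4 GGBbaa=2 GGbbAA=1 GGbbAa=2 GGbbaa=1 GgBBAA=2 GgBBAa=4 GgBBaa=2 GgBbAA=4 GgBbAa=8 GgBbaa=4 GgbbAA=2 GgbbAa=4 Ggbbaa=2 ggBBAA=1 ggBBAa=2 ggBBaa=1 ggBbAA=2 ggBbAa=4 ggBbaa=2 ggbbAA=1 ggbbAa=2 ggbbaa=1
gg B_ A_ hits 9/64; gcd=1; 9÷1/64÷1 = 9/64

P(gg B_ A_) = 9/64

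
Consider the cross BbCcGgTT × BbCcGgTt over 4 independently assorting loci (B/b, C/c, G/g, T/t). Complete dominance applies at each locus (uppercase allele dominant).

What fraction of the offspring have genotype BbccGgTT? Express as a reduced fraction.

P(BbccGgTT) = 1/32

BbCcGgTT gametes: BCGT×2, BCgT×2, BcGT×2, BcgT×2, bCGT×2, bCgT×2, bcGT×2, bcgT×2
BbCcGgTt gametes: BCGT×1, BCGt×1, BCgT×1, BCgt×1, BcGT×1, BcGt×1, BcgT×1, Bcgt×1, bCGT×1, bCGt×1, bCgT×1, bCgt×1, bcGT×1, bcGt×1, bcgT×1, bcgt×1
BbCcGgTT×BbCcGgTt grid (16·16=256): BBCCGGTT=2 BBCCGGTt=2 BBCCGgTT=4 BBCCGgTt=4 BBCCggTT=2 BBCCggTt=2 BBCcGGTT=4 BBCcGGTt=4 BBCcGgTT=8 BBCcGgTt=8 BBCcggTT=4 BBCcggTt=4 BBccGGTT=2 BBccGGTt=2 BBccGgTT=4 BBccGgTt=4 BBccggTT=2 BBccggTt=2 BbCCGGTT=4 BbCCGGTt=4 BbCCGgTT=8 BbCCGgTt=8 BbCCggTT=4 BbCCggTt=4 BbCcGGTT=8 BbCcGGTt=8 BbCcGgTT=16 BbCcGgTt=16 BbCcggTT=8 BbCcggTt=8 BbccGGTT=4 BbccGGTt=4 BbccGgTT=8 BbccGgTt=8 BbccggTT=4 BbccggTt=4 bbCCGGTT=2 bbCCGGTt=2 bbCCGgTT=4 bbCCGgTt=4 bbCCggTT=2 bbCCggTt=2 bbCcGGTT=4 bbCcGGTt=4 bbCcGgTT=8 bbCcGgTt=8 bbCcggTT=4 bbCcggTt=4 bbccGGTT=2 bbccGGTt=2 bbccGgTT=4 bbccGgTt=4 bbccggTT=2 bbccggTt=2
BbccGgTT hits 8/256; gcd=8; 8÷8/256÷8 = 1/32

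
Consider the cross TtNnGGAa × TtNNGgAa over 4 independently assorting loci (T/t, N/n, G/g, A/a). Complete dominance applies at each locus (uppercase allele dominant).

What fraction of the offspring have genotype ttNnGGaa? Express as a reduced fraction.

P(ttNnGGaa) = 1/64

TtNnGGAa gametes: TNGA×2, TNGa×2, TnGA×2, TnGa×2, tNGA×2, tNGa×2, tnGA×2, tnGa×2
TtNNGgAa gametes: TNGA×2, TNGa×2, TNgA×2, TNga×2, tNGA×2, tNGa×2, tNgA×2, tNga×2
TtNnGGAa×TtNNGgAa grid (16·16=256): TTNNGGAA=4 TTNNGGAa=8 TTNNGGaa=4 TTNNGgAA=4 TTNNGgAa=8 TTNNGgaa=4 TTNnGGAA=4 TTNnGGAa=8 TTNnGGaa=4 TTNnGgAA=4 TTNnGgAa=8 TTNnGgaa=4 TtNNGGAA=8 TtNNGGAa=16 TtNNGGaa=8 TtNNGgAA=8 TtNNGgAa=16 TtNNGgaa=8 TtNnGGAA=8 TtNnGGAa=16 TtNnGGaa=8 TtNnGgAA=8 TtNnGgAa=16 TtNnGgaa=8 ttNNGGAA=4 ttNNGGAa=8 ttNNGGaa=4 ttNNGgAA=4 ttNNGgAa=8 ttNNGgaa=4 ttNnGGAA=4 ttNnGGAa=8 ttNnGGaa=4 ttNnGgAA=4 ttNnGgAa=8 ttNnGgaa=4
ttNnGGaa hits 4/256; gcd=4; 4÷4/256÷4 = 1/64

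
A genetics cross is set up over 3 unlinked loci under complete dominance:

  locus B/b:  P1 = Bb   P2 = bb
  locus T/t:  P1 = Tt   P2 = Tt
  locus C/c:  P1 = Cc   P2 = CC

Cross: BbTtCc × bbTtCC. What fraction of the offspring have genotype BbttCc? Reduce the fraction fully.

P(BbttCc) = 1/16

BbTtCc gametes: BTC×1, BTc×1, BtC×1, Btc×1, bTC×1, bTc×1, btC×1, btc×1
bbTtCC gametes: bTC×4, btC×4
BbTtCc×bbTtCC grid (8·8=64): BbTTCC=4 BbTTCc=4 BbTtCC=8 BbTtCc=8 BbttCC=4 BbttCc=4 bbTTCC=4 bbTTCc=4 bbTtCC=8 bbTtCc=8 bbttCC=4 bbttCc=4
BbttCc hits 4/64; gcd=4; 4÷4/64÷4 = 1/16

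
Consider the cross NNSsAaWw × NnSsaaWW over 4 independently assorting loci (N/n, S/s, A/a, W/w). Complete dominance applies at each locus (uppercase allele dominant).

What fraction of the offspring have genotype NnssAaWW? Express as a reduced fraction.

NNSsAaWw gametes: NSAW×2, NSAw×2, NSaW×2, NSaw×2, NsAW×2, NsAw×2, NsaW×2, Nsaw×2
NnSsaaWW gametes: NSaW×4, NsaW×4, nSaW×4, nsaW×4
NNSsAaWw×NnSsaaWW grid (16·16=256): NNSSAaWW=8 NNSSAaWw=8 NNSSaaWW=8 NNSSaaWw=8 NNSsAaWW=16 NNSsAaWw=16 NNSsaaWW=16 NNSsaaWw=16 NNssAaWW=8 NNssAaWw=8 NNssaaWW=8 NNssaaWw=8 NnSSAaWW=8 NnSSAaWw=8 NnSSaaWW=8 NnSSaaWw=8 NnSsAaWW=16 NnSsAaWw=16 NnSsaaWW=16 NnSsaaWw=16 NnssAaWW=8 NnssAaWw=8 NnssaaWW=8 NnssaaWw=8
NnssAaWW hits 8/256; gcd=8; 8÷8/256÷8 = 1/32

P(NnssAaWW) = 1/32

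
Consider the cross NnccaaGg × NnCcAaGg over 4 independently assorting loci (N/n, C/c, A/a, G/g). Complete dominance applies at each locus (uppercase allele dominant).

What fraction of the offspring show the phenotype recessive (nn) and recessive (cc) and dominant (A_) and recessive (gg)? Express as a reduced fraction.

P(nn cc A_ gg) = 1/64

NnccaaGg gametes: NcaG×4, Ncag×4, ncaG×4, ncag×4
NnCcAaGg gametes: NCAG×1, NCAg×1, NCaG×1, NCag×1, NcAG×1, NcAg×1, NcaG×1, Ncag×1, nCAG×1, nCAg×1, nCaG×1, nCag×1, ncAG×1, ncAg×1, ncaG×1, ncag×1
NnccaaGg×NnCcAaGg grid (16·16=256): NNCcAaGG=4 NNCcAaGg=8 NNCcAagg=4 NNCcaaGG=4 NNCcaaGg=8 NNCcaagg=4 NNccAaGG=4 NNccAaGg=8 NNccAagg=4 NNccaaGG=4 NNccaaGg=8 NNccaagg=4 NnCcAaGG=8 NnCcAaGg=16 NnCcAagg=8 NnCcaaGG=8 NnCcaaGg=16 NnCcaagg=8 NnccAaGG=8 NnccAaGg=16 NnccAagg=8 NnccaaGG=8 NnccaaGg=16 Nnccaagg=8 nnCcAaGG=4 nnCcAaGg=8 nnCcAagg=4 nnCcaaGG=4 nnCcaaGg=8 nnCcaagg=4 nnccAaGG=4 nnccAaGg=8 nnccAagg=4 nnccaaGG=4 nnccaaGg=8 nnccaagg=4
nn cc A_ gg hits 4/256; gcd=4; 4÷4/256÷4 = 1/64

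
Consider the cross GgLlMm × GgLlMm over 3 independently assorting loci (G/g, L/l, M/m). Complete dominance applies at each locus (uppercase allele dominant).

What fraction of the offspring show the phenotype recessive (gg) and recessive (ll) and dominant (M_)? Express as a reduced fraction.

P(gg ll M_) = 3/64

GgLlMm gametes: GLM×1, GLm×1, GlM×1, Glm×1, gLM×1, gLm×1, glM×1, glm×1
GgLlMm gametes: GLM×1, GLm×1, GlM×1, Glm×1, gLM×1, gLm×1, glM×1, glm×1
GgLlMm×GgLlMm grid (8·8=64): GGLLMM=1 GGLLMm=2 GGLLmm=1 GGLlMM=2 GGLlMm=4 GGLlmm=2 GGllMM=1 GGllMm=2 GGllmm=1 GgLLMM=2 GgLLMm=4 GgLLmm=2 GgLlMM=4 GgLlMm=8 GgLlmm=4 GgllMM=2 GgllMm=4 Ggllmm=2 ggLLMM=1 ggLLMm=2 ggLLmm=1 ggLlMM=2 ggLlMm=4 ggLlmm=2 ggllMM=1 ggllMm=2 ggllmm=1
gg ll M_ hits 3/64; gcd=1; 3÷1/64÷1 = 3/64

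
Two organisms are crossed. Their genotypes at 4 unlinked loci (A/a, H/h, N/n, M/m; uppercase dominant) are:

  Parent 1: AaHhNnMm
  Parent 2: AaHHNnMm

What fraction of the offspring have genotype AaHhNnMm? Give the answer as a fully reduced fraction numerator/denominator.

P(AaHhNnMm) = 1/16

AaHhNnMm gametes: AHNM×1, AHNm×1, AHnM×1, AHnm×1, AhNM×1, AhNm×1, AhnM×1, Ahnm×1, aHNM×1, aHNm×1, aHnM×1, aHnm×1, ahNM×1, ahNm×1, ahnM×1, ahnm×1
AaHHNnMm gametes: AHNM×2, AHNm×2, AHnM×2, AHnm×2, aHNM×2, aHNm×2, aHnM×2, aHnm×2
AaHhNnMm×AaHHNnMm grid (16·16=256): AAHHNNMM=2 AAHHNNMm=4 AAHHNNmm=2 AAHHNnMM=4 AAHHNnMm=8 AAHHNnmm=4 AAHHnnMM=2 AAHHnnMm=4 AAHHnnmm=2 AAHhNNMM=2 AAHhNNMm=4 AAHhNNmm=2 AAHhNnMM=4 AAHhNnMm=8 AAHhNnmm=4 AAHhnnMM=2 AAHhnnMm=4 AAHhnnmm=2 AaHHNNMM=4 AaHHNNMm=8 AaHHNNmm=4 AaHHNnMM=8 AaHHNnMm=16 AaHHNnmm=8 AaHHnnMM=4 AaHHnnMm=8 AaHHnnmm=4 AaHhNNMM=4 AaHhNNMm=8 AaHhNNmm=4 AaHhNnMM=8 AaHhNnMm=16 AaHhNnmm=8 AaHhnnMM=4 AaHhnnMm=8 AaHhnnmm=4 aaHHNNMM=2 aaHHNNMm=4 aaHHNNmm=2 aaHHNnMM=4 aaHHNnMm=8 aaHHNnmm=4 aaHHnnMM=2 aaHHnnMm=4 aaHHnnmm=2 aaHhNNMM=2 aaHhNNMm=4 aaHhNNmm=2 aaHhNnMM=4 aaHhNnMm=8 aaHhNnmm=4 aaHhnnMM=2 aaHhnnMm=4 aaHhnnmm=2
AaHhNnMm hits 16/256; gcd=16; 16÷16/256÷16 = 1/16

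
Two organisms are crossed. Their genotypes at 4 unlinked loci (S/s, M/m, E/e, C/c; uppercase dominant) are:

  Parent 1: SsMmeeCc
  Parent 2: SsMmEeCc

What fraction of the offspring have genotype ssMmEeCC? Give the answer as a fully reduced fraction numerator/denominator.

P(ssMmEeCC) = 1/64

SsMmeeCc gametes: SMeC×2, SMec×2, SmeC×2, Smec×2, sMeC×2, sMec×2, smeC×2, smec×2
SsMmEeCc gametes: SMEC×1, SMEc×1, SMeC×1, SMec×1, SmEC×1, SmEc×1, SmeC×1, Smec×1, sMEC×1, sMEc×1, sMeC×1, sMec×1, smEC×1, smEc×1, smeC×1, smec×1
SsMmeeCc×SsMmEeCc grid (16·16=256): SSMMEeCC=2 SSMMEeCc=4 SSMMEecc=2 SSMMeeCC=2 SSMMeeCc=4 SSMMeecc=2 SSMmEeCC=4 SSMmEeCc=8 SSMmEecc=4 SSMmeeCC=4 SSMmeeCc=8 SSMmeecc=4 SSmmEeCC=2 SSmmEeCc=4 SSmmEecc=2 SSmmeeCC=2 SSmmeeCc=4 SSmmeecc=2 SsMMEeCC=4 SsMMEeCc=8 SsMMEecc=4 SsMMeeCC=4 SsMMeeCc=8 SsMMeecc=4 SsMmEeCC=8 SsMmEeCc=16 SsMmEecc=8 SsMmeeCC=8 SsMmeeCc=16 SsMmeecc=8 SsmmEeCC=4 SsmmEeCc=8 SsmmEecc=4 SsmmeeCC=4 SsmmeeCc=8 Ssmmeecc=4 ssMMEeCC=2 ssMMEeCc=4 ssMMEecc=2 ssMMeeCC=2 ssMMeeCc=4 ssMMeecc=2 ssMmEeCC=4 ssMmEeCc=8 ssMmEecc=4 ssMmeeCC=4 ssMmeeCc=8 ssMmeecc=4 ssmmEeCC=2 ssmmEeCc=4 ssmmEecc=2 ssmmeeCC=2 ssmmeeCc=4 ssmmeecc=2
ssMmEeCC hits 4/256; gcd=4; 4÷4/256÷4 = 1/64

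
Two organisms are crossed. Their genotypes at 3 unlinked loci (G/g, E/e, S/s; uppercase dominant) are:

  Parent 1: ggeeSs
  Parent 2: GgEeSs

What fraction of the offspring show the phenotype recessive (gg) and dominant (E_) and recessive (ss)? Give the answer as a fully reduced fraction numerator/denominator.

ggeeSs gametes: geS×4, ges×4
GgEeSs gametes: GES×1, GEs×1, GeS×1, Ges×1, gES×1, gEs×1, geS×1, ges×1
ggeeSs×GgEeSs grid (8·8=64): GgEeSS=4 GgEeSs=8 GgEess=4 GgeeSS=4 GgeeSs=8 Ggeess=4 ggEeSS=4 ggEeSs=8 ggEess=4 ggeeSS=4 ggeeSs=8 ggeess=4
gg E_ ss hits 4/64; gcd=4; 4÷4/64÷4 = 1/16

P(gg E_ ss) = 1/16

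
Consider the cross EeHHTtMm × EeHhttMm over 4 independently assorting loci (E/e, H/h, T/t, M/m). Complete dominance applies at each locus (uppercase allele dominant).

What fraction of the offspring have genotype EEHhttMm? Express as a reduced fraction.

P(EEHhttMm) = 1/32

EeHHTtMm gametes: EHTM×2, EHTm×2, EHtM×2, EHtm×2, eHTM×2, eHTm×2, eHtM×2, eHtm×2
EeHhttMm gametes: EHtM×2, EHtm×2, EhtM×2, Ehtm×2, eHtM×2, eHtm×2, ehtM×2, ehtm×2
EeHHTtMm×EeHhttMm grid (16·16=256): EEHHTtMM=4 EEHHTtMm=8 EEHHTtmm=4 EEHHttMM=4 EEHHttMm=8 EEHHttmm=4 EEHhTtMM=4 EEHhTtMm=8 EEHhTtmm=4 EEHhttMM=4 EEHhttMm=8 EEHhttmm=4 EeHHTtMM=8 EeHHTtMm=16 EeHHTtmm=8 EeHHttMM=8 EeHHttMm=16 EeHHttmm=8 EeHhTtMM=8 EeHhTtMm=16 EeHhTtmm=8 EeHhttMM=8 EeHhttMm=16 EeHhttmm=8 eeHHTtMM=4 eeHHTtMm=8 eeHHTtmm=4 eeHHttMM=4 eeHHttMm=8 eeHHttmm=4 eeHhTtMM=4 eeHhTtMm=8 eeHhTtmm=4 eeHhttMM=4 eeHhttMm=8 eeHhttmm=4
EEHhttMm hits 8/256; gcd=8; 8÷8/256÷8 = 1/32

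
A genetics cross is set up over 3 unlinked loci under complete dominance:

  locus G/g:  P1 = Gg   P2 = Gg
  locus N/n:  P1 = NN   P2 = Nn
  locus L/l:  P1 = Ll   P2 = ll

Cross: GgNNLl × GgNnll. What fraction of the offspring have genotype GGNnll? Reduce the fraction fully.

P(GGNnll) = 1/16

GgNNLl gametes: GNL×2, GNl×2, gNL×2, gNl×2
GgNnll gametes: GNl×2, Gnl×2, gNl×2, gnl×2
GgNNLl×GgNnll grid (8·8=64): GGNNLl=4 GGNNll=4 GGNnLl=4 GGNnll=4 GgNNLl=8 GgNNll=8 GgNnLl=8 GgNnll=8 ggNNLl=4 ggNNll=4 ggNnLl=4 ggNnll=4
GGNnll hits 4/64; gcd=4; 4÷4/64÷4 = 1/16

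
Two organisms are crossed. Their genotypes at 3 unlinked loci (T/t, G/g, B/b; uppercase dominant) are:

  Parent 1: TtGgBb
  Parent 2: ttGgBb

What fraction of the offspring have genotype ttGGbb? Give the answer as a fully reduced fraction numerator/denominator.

P(ttGGbb) = 1/32

TtGgBb gametes: TGB×1, TGb×1, TgB×1, Tgb×1, tGB×1, tGb×1, tgB×1, tgb×1
ttGgBb gametes: tGB×2, tGb×2, tgB×2, tgb×2
TtGgBb×ttGgBb grid (8·8=64): TtGGBB=2 TtGGBb=4 TtGGbb=2 TtGgBB=4 TtGgBb=8 TtGgbb=4 TtggBB=2 TtggBb=4 Ttggbb=2 ttGGBB=2 ttGGBb=4 ttGGbb=2 ttGgBB=4 ttGgBb=8 ttGgbb=4 ttggBB=2 ttggBb=4 ttggbb=2
ttGGbb hits 2/64; gcd=2; 2÷2/64÷2 = 1/32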